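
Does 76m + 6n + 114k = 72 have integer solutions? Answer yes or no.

yes

gcd(76, 6) = 2  (76 = 12*6 + 4, 6 = 1*4 + 2, 4 = 2*2).
gcd(2, 114) = 2.
2 divides 72, so integer solutions exist.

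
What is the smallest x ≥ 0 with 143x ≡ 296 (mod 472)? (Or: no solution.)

gcd(472, 143) = 1  (472 = 3×143 + 43, 143 = 3×43 + 14, 43 = 3×14 + 1, 14 = 14×1).
1 divides 296, so solutions exist.
Back-substituting, 143×(-33) + 472×(10) = 1.
So 143×(-33) ≡ 1 (mod 472); multiply by 296: x ≡ -9768 (mod 472).
Smallest nonnegative: x = -9768 mod 472 = 144.

144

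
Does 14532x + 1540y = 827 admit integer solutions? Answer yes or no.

gcd(14532, 1540) = 28.
28 does not divide 827 (remainder 15), so no integer solutions.

no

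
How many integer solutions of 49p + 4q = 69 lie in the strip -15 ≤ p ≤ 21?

10

gcd(49, 4) = 1.
By Bézout, 49·(1) + 4·(-12) = 1.
Particular solution: (1, 5).
General solution: p = 1 + 4t, q = 5 - 49t for integer t.
-15 ≤ 1 + 4t ≤ 21 gives t ∈ [-4, 5], which is 10 values.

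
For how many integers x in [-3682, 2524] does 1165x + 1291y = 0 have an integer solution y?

4

gcd(1291, 1165):
  1291 = 1*1165 + 126
  1165 = 9*126 + 31
  126 = 4*31 + 2
  31 = 15*2 + 1
  2 = 2*1
so gcd(1291, 1165) = 1.
Back-substitute for Bézout coefficients:
  1 = 31 - 15*2
  ... = 1165*(625) + 1291*(-564)
Scale by 0: particular solution (0, 0); reduce x mod 1291: (0, 0).
General solution: x = 0 + 1291t, y = 0 - 1165t for integer t.
-3682 ≤ 0 + 1291t ≤ 2524 gives t ∈ [-2, 1], which is 4 values.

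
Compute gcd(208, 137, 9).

gcd(208, 137) = 1.
gcd(1, 9) = 1.

1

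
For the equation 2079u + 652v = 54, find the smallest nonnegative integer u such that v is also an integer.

398

gcd(2079, 652):
  2079 = 3*652 + 123
  652 = 5*123 + 37
  123 = 3*37 + 12
  37 = 3*12 + 1
  12 = 12*1
so gcd(2079, 652) = 1.
1 divides 54, so solutions exist.
Back-substitute for Bézout coefficients:
  1 = 37 - 3*12
  ... = 2079*(-53) + 652*(169)
Scale by 54/1 = 54: (u₀, v₀) = (-2862, 9126).
General solution: u = -2862 + 652t, v = 9126 - 2079t for integer t.
u ≥ 0: smallest is -2862 mod 652 = 398 (at t = 5), with v = -1269.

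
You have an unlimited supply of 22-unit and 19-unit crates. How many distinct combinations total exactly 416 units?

Need nonnegative integers with 22j + 19k = 416.
gcd(22, 19) = 1, and 22·(-6) + 19·(7) = 1.
So (j₀, k₀) = (-2496, 2912); general j = -2496 + 19t, k = 2912 - 22t.
j ≥ 0 ⇒ t ≥ 132; k ≥ 0 ⇒ t ≤ 132. That's 1 value of t.

1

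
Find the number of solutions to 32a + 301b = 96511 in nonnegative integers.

gcd(301, 32):
  301 = 9*32 + 13
  32 = 2*13 + 6
  13 = 2*6 + 1
  6 = 6*1
so gcd(301, 32) = 1.
Back-substitute for Bézout coefficients:
  1 = 13 - 2*6
  ... = 32*(-47) + 301*(5)
Scale by 96511: one solution is (-4536017, 482555). Reduce a mod 301: (53, 315).
General: a = 53 + 301t, b = 315 - 32t.
a ≥ 0 ⇒ t ≥ 0; b ≥ 0 ⇒ t ≤ 9. So t ∈ [0, 9]: 10 solutions.

10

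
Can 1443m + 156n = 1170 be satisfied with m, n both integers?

gcd(1443, 156) = 39.
39 divides 1170, so integer solutions exist.

yes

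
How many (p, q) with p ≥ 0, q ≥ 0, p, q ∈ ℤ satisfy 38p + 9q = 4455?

14

gcd(38, 9) = 1  (38 = 4*9 + 2, 9 = 4*2 + 1, 2 = 2*1).
Back-substituting, 38*(-4) + 9*(17) = 1.
Scale by 4455: one solution is (-17820, 75735). Reduce p mod 9: (0, 495).
General: p = 0 + 9t, q = 495 - 38t.
p ≥ 0 ⇒ t ≥ 0; q ≥ 0 ⇒ t ≤ 13. So t ∈ [0, 13]: 14 solutions.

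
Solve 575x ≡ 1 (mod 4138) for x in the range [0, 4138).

1245

gcd(4138, 575):
  4138 = 7×575 + 113
  575 = 5×113 + 10
  113 = 11×10 + 3
  10 = 3×3 + 1
  3 = 3×1
so gcd(4138, 575) = 1.
Back-substitute for Bézout coefficients:
  1 = 10 - 3×3
  ... = 575×(1245) + 4138×(-173)
So 575×1245 ≡ 1 (mod 4138), and 1245 mod 4138 = 1245.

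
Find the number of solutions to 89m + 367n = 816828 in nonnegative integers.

gcd(367, 89):
  367 = 4×89 + 11
  89 = 8×11 + 1
  11 = 11×1
so gcd(367, 89) = 1.
Back-substitute for Bézout coefficients:
  1 = 89 - 8×11
  ... = 89×(33) + 367×(-8)
Scale by 816828: one solution is (26955324, -6534624). Reduce m mod 367: (275, 2159).
General: m = 275 + 367t, n = 2159 - 89t.
m ≥ 0 ⇒ t ≥ 0; n ≥ 0 ⇒ t ≤ 24. So t ∈ [0, 24]: 25 solutions.

25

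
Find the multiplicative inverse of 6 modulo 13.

gcd(13, 6) = 1.
By Bézout, 6*(-2) + 13*(1) = 1.
So 6*-2 ≡ 1 (mod 13), and -2 mod 13 = 11.

11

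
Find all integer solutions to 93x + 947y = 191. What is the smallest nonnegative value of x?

389

gcd(947, 93):
  947 = 10×93 + 17
  93 = 5×17 + 8
  17 = 2×8 + 1
  8 = 8×1
so gcd(947, 93) = 1.
1 divides 191, so solutions exist.
Back-substitute for Bézout coefficients:
  1 = 17 - 2×8
  ... = 93×(-112) + 947×(11)
Scale by 191/1 = 191: (x₀, y₀) = (-21392, 2101).
General solution: x = -21392 + 947t, y = 2101 - 93t for integer t.
x ≥ 0: smallest is -21392 mod 947 = 389 (at t = 23), with y = -38.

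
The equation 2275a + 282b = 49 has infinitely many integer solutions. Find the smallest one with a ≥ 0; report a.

gcd(2275, 282) = 1  (2275 = 8·282 + 19, 282 = 14·19 + 16, 19 = 1·16 + 3, 16 = 5·3 + 1, 3 = 3·1).
1 divides 49, so solutions exist.
Back-substituting, 2275·(-89) + 282·(718) = 1.
Scale by 49/1 = 49: (a₀, b₀) = (-4361, 35182).
General solution: a = -4361 + 282t, b = 35182 - 2275t for integer t.
a ≥ 0: smallest is -4361 mod 282 = 151 (at t = 16), with b = -1218.

151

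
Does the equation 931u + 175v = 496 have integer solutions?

no

gcd(931, 175) = 7.
7 does not divide 496 (remainder 6), so no integer solutions.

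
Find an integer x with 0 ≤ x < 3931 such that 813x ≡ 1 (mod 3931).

gcd(3931, 813) = 1  (3931 = 4·813 + 679, 813 = 1·679 + 134, 679 = 5·134 + 9, 134 = 14·9 + 8, 9 = 1·8 + 1, 8 = 8·1).
Back-substituting, 813·(-440) + 3931·(91) = 1.
So 813·-440 ≡ 1 (mod 3931), and -440 mod 3931 = 3491.

3491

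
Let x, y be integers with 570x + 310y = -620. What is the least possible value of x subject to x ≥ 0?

gcd(570, 310):
  570 = 1×310 + 260
  310 = 1×260 + 50
  260 = 5×50 + 10
  50 = 5×10
so gcd(570, 310) = 10.
10 divides -620, so solutions exist.
Back-substitute for Bézout coefficients:
  10 = 260 - 5×50
  ... = 570×(6) + 310×(-11)
Scale by -620/10 = -62: (x₀, y₀) = (-372, 682).
General solution: x = -372 + 31t, y = 682 - 57t for integer t.
x ≥ 0: smallest is -372 mod 31 = 0 (at t = 12), with y = -2.

0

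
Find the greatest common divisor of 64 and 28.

gcd(64, 28) = 4  (64 = 2·28 + 8, 28 = 3·8 + 4, 8 = 2·4).

4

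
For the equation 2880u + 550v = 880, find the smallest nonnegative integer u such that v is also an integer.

gcd(2880, 550) = 10  (2880 = 5*550 + 130, 550 = 4*130 + 30, 130 = 4*30 + 10, 30 = 3*10).
10 divides 880, so solutions exist.
Back-substituting, 2880*(17) + 550*(-89) = 10.
Scale by 880/10 = 88: (u₀, v₀) = (1496, -7832).
General solution: u = 1496 + 55t, v = -7832 - 288t for integer t.
u ≥ 0: smallest is 1496 mod 55 = 11 (at t = -27), with v = -56.

11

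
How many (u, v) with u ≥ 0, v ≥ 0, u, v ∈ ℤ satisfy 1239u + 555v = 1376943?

6

gcd(1239, 555) = 3  (1239 = 2×555 + 129, 555 = 4×129 + 39, 129 = 3×39 + 12, 39 = 3×12 + 3, 12 = 4×3).
Back-substituting, 1239×(-43) + 555×(96) = 3.
Scale by 458981: one solution is (-19736183, 44062176). Reduce u mod 185: (172, 2097).
General: u = 172 + 185t, v = 2097 - 413t.
u ≥ 0 ⇒ t ≥ 0; v ≥ 0 ⇒ t ≤ 5. So t ∈ [0, 5]: 6 solutions.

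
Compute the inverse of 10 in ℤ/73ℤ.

gcd(73, 10):
  73 = 7×10 + 3
  10 = 3×3 + 1
  3 = 3×1
so gcd(73, 10) = 1.
Back-substitute for Bézout coefficients:
  1 = 10 - 3×3
  ... = 10×(22) + 73×(-3)
So 10×22 ≡ 1 (mod 73), and 22 mod 73 = 22.

22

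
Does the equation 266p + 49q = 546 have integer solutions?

gcd(266, 49) = 7  (266 = 5*49 + 21, 49 = 2*21 + 7, 21 = 3*7).
7 divides 546, so integer solutions exist.

yes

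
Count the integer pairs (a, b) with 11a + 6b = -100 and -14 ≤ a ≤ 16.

gcd(11, 6) = 1.
By Bézout, 11·(-1) + 6·(2) = 1.
Particular solution: (4, -24).
General solution: a = 4 + 6t, b = -24 - 11t for integer t.
-14 ≤ 4 + 6t ≤ 16 gives t ∈ [-3, 2], which is 6 values.

6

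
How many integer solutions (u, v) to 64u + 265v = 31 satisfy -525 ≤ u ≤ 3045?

gcd(265, 64) = 1.
By Bézout, 64×(29) + 265×(-7) = 1.
Particular solution: (104, -25).
General solution: u = 104 + 265t, v = -25 - 64t for integer t.
-525 ≤ 104 + 265t ≤ 3045 gives t ∈ [-2, 11], which is 14 values.

14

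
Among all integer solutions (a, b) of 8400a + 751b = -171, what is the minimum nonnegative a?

431

gcd(8400, 751) = 1  (8400 = 11·751 + 139, 751 = 5·139 + 56, 139 = 2·56 + 27, 56 = 2·27 + 2, 27 = 13·2 + 1, 2 = 2·1).
1 divides -171, so solutions exist.
Back-substituting, 8400·(362) + 751·(-4049) = 1.
Scale by -171/1 = -171: (a₀, b₀) = (-61902, 692379).
General solution: a = -61902 + 751t, b = 692379 - 8400t for integer t.
a ≥ 0: smallest is -61902 mod 751 = 431 (at t = 83), with b = -4821.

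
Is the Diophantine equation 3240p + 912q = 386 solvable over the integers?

gcd(3240, 912):
  3240 = 3×912 + 504
  912 = 1×504 + 408
  504 = 1×408 + 96
  408 = 4×96 + 24
  96 = 4×24
so gcd(3240, 912) = 24.
24 does not divide 386 (remainder 2), so no integer solutions.

no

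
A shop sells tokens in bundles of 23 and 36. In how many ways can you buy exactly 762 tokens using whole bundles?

1

Need nonnegative integers with 23j + 36k = 762.
gcd(23, 36) = 1, and 23·(11) + 36·(-7) = 1.
So (j₀, k₀) = (8382, -5334); general j = 8382 + 36t, k = -5334 - 23t.
j ≥ 0 ⇒ t ≥ -232; k ≥ 0 ⇒ t ≤ -232. That's 1 value of t.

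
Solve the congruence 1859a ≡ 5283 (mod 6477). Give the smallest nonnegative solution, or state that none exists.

6006

gcd(6477, 1859) = 1  (6477 = 3·1859 + 900, 1859 = 2·900 + 59, 900 = 15·59 + 15, 59 = 3·15 + 14, 15 = 1·14 + 1, 14 = 14·1).
1 divides 5283, so solutions exist.
Back-substituting, 1859·(-439) + 6477·(126) = 1.
So 1859·(-439) ≡ 1 (mod 6477); multiply by 5283: a ≡ -2319237 (mod 6477).
Smallest nonnegative: a = -2319237 mod 6477 = 6006.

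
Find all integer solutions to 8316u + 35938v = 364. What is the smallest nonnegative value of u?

gcd(35938, 8316) = 14.
14 divides 364, so solutions exist.
By Bézout, 8316×(1223) + 35938×(-283) = 14.
Scale by 364/14 = 26: (u₀, v₀) = (31798, -7358).
General solution: u = 31798 + 2567t, v = -7358 - 594t for integer t.
u ≥ 0: smallest is 31798 mod 2567 = 994 (at t = -12), with v = -230.

994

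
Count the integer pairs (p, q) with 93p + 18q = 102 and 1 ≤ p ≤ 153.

25

gcd(93, 18):
  93 = 5·18 + 3
  18 = 6·3
so gcd(93, 18) = 3.
Back-substitute for Bézout coefficients:
  3 = 93 - 5·18
  ... = 93·(1) + 18·(-5)
Scale by 34: particular solution (34, -170); reduce p mod 6: (4, -15).
General solution: p = 4 + 6t, q = -15 - 31t for integer t.
1 ≤ 4 + 6t ≤ 153 gives t ∈ [0, 24], which is 25 values.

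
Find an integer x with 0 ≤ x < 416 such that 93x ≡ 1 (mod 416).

gcd(416, 93) = 1.
By Bézout, 93·(85) + 416·(-19) = 1.
So 93·85 ≡ 1 (mod 416), and 85 mod 416 = 85.

85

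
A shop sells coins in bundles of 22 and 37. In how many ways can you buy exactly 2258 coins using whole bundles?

Need nonnegative integers with 22j + 37k = 2258.
gcd(22, 37) = 1, and 22·(-5) + 37·(3) = 1.
So (j₀, k₀) = (-11290, 6774); general j = -11290 + 37t, k = 6774 - 22t.
j ≥ 0 ⇒ t ≥ 306; k ≥ 0 ⇒ t ≤ 307. That's 2 values of t.

2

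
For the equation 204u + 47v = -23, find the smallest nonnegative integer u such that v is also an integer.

25

gcd(204, 47):
  204 = 4*47 + 16
  47 = 2*16 + 15
  16 = 1*15 + 1
  15 = 15*1
so gcd(204, 47) = 1.
1 divides -23, so solutions exist.
Back-substitute for Bézout coefficients:
  1 = 16 - 1*15
  ... = 204*(3) + 47*(-13)
Scale by -23/1 = -23: (u₀, v₀) = (-69, 299).
General solution: u = -69 + 47t, v = 299 - 204t for integer t.
u ≥ 0: smallest is -69 mod 47 = 25 (at t = 2), with v = -109.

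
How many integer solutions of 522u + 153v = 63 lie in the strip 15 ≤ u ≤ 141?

8

gcd(522, 153):
  522 = 3×153 + 63
  153 = 2×63 + 27
  63 = 2×27 + 9
  27 = 3×9
so gcd(522, 153) = 9.
Back-substitute for Bézout coefficients:
  9 = 63 - 2×27
  ... = 522×(5) + 153×(-17)
Scale by 7: particular solution (35, -119); reduce u mod 17: (1, -3).
General solution: u = 1 + 17t, v = -3 - 58t for integer t.
15 ≤ 1 + 17t ≤ 141 gives t ∈ [1, 8], which is 8 values.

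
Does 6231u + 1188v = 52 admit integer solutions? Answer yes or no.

gcd(6231, 1188) = 3.
3 does not divide 52 (remainder 1), so no integer solutions.

no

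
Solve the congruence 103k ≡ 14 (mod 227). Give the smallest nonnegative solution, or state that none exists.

gcd(227, 103) = 1  (227 = 2*103 + 21, 103 = 4*21 + 19, 21 = 1*19 + 2, 19 = 9*2 + 1, 2 = 2*1).
1 divides 14, so solutions exist.
Back-substituting, 103*(108) + 227*(-49) = 1.
So 103*(108) ≡ 1 (mod 227); multiply by 14: k ≡ 1512 (mod 227).
Smallest nonnegative: k = 1512 mod 227 = 150.

150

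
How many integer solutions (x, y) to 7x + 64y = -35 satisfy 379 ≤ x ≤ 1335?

15

gcd(64, 7):
  64 = 9·7 + 1
  7 = 7·1
so gcd(64, 7) = 1.
Back-substitute for Bézout coefficients:
  1 = 64 - 9·7
  ... = 7·(-9) + 64·(1)
Scale by -35: particular solution (315, -35); reduce x mod 64: (59, -7).
General solution: x = 59 + 64t, y = -7 - 7t for integer t.
379 ≤ 59 + 64t ≤ 1335 gives t ∈ [5, 19], which is 15 values.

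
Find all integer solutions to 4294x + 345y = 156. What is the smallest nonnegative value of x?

gcd(4294, 345) = 1  (4294 = 12*345 + 154, 345 = 2*154 + 37, 154 = 4*37 + 6, 37 = 6*6 + 1, 6 = 6*1).
1 divides 156, so solutions exist.
Back-substituting, 4294*(-56) + 345*(697) = 1.
Scale by 156/1 = 156: (x₀, y₀) = (-8736, 108732).
General solution: x = -8736 + 345t, y = 108732 - 4294t for integer t.
x ≥ 0: smallest is -8736 mod 345 = 234 (at t = 26), with y = -2912.

234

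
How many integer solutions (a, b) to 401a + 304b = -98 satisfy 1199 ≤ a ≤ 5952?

16

gcd(401, 304) = 1.
By Bézout, 401*(-47) + 304*(62) = 1.
Particular solution: (46, -61).
General solution: a = 46 + 304t, b = -61 - 401t for integer t.
1199 ≤ 46 + 304t ≤ 5952 gives t ∈ [4, 19], which is 16 values.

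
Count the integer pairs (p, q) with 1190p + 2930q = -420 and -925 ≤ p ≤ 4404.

18

gcd(2930, 1190):
  2930 = 2·1190 + 550
  1190 = 2·550 + 90
  550 = 6·90 + 10
  90 = 9·10
so gcd(2930, 1190) = 10.
Back-substitute for Bézout coefficients:
  10 = 550 - 6·90
  ... = 1190·(-32) + 2930·(13)
Scale by -42: particular solution (1344, -546); reduce p mod 293: (172, -70).
General solution: p = 172 + 293t, q = -70 - 119t for integer t.
-925 ≤ 172 + 293t ≤ 4404 gives t ∈ [-3, 14], which is 18 values.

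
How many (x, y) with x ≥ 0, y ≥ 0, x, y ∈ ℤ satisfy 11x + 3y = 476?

15

gcd(11, 3) = 1.
By Bézout, 11*(-1) + 3*(4) = 1.
One solution: (1, 155).
General: x = 1 + 3t, y = 155 - 11t.
x ≥ 0 ⇒ t ≥ 0; y ≥ 0 ⇒ t ≤ 14. So t ∈ [0, 14]: 15 solutions.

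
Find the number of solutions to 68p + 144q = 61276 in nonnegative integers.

25

gcd(144, 68):
  144 = 2·68 + 8
  68 = 8·8 + 4
  8 = 2·4
so gcd(144, 68) = 4.
Back-substitute for Bézout coefficients:
  4 = 68 - 8·8
  ... = 68·(17) + 144·(-8)
Scale by 15319: one solution is (260423, -122552). Reduce p mod 36: (35, 409).
General: p = 35 + 36t, q = 409 - 17t.
p ≥ 0 ⇒ t ≥ 0; q ≥ 0 ⇒ t ≤ 24. So t ∈ [0, 24]: 25 solutions.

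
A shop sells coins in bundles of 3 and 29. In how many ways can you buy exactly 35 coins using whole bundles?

Need nonnegative integers with 3j + 29k = 35.
gcd(3, 29) = 1, and 3·(10) + 29·(-1) = 1.
So (j₀, k₀) = (350, -35); general j = 350 + 29t, k = -35 - 3t.
j ≥ 0 ⇒ t ≥ -12; k ≥ 0 ⇒ t ≤ -12. That's 1 value of t.

1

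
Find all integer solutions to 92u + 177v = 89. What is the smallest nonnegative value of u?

76

gcd(177, 92) = 1.
1 divides 89, so solutions exist.
By Bézout, 92·(-25) + 177·(13) = 1.
Scale by 89/1 = 89: (u₀, v₀) = (-2225, 1157).
General solution: u = -2225 + 177t, v = 1157 - 92t for integer t.
u ≥ 0: smallest is -2225 mod 177 = 76 (at t = 13), with v = -39.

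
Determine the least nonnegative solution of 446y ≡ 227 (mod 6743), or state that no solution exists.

4007

gcd(6743, 446) = 1  (6743 = 15·446 + 53, 446 = 8·53 + 22, 53 = 2·22 + 9, 22 = 2·9 + 4, 9 = 2·4 + 1, 4 = 4·1).
1 divides 227, so solutions exist.
Back-substituting, 446·(-1527) + 6743·(101) = 1.
So 446·(-1527) ≡ 1 (mod 6743); multiply by 227: y ≡ -346629 (mod 6743).
Smallest nonnegative: y = -346629 mod 6743 = 4007.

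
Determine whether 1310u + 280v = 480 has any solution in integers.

yes

gcd(1310, 280):
  1310 = 4*280 + 190
  280 = 1*190 + 90
  190 = 2*90 + 10
  90 = 9*10
so gcd(1310, 280) = 10.
10 divides 480, so integer solutions exist.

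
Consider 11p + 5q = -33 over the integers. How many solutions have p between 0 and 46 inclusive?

9

gcd(11, 5) = 1  (11 = 2·5 + 1, 5 = 5·1).
Back-substituting, 11·(1) + 5·(-2) = 1.
Scale by -33: particular solution (-33, 66); reduce p mod 5: (2, -11).
General solution: p = 2 + 5t, q = -11 - 11t for integer t.
0 ≤ 2 + 5t ≤ 46 gives t ∈ [0, 8], which is 9 values.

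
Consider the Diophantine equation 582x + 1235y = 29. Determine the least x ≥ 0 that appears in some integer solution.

gcd(1235, 582):
  1235 = 2·582 + 71
  582 = 8·71 + 14
  71 = 5·14 + 1
  14 = 14·1
so gcd(1235, 582) = 1.
1 divides 29, so solutions exist.
Back-substitute for Bézout coefficients:
  1 = 71 - 5·14
  ... = 582·(-87) + 1235·(41)
Scale by 29/1 = 29: (x₀, y₀) = (-2523, 1189).
General solution: x = -2523 + 1235t, y = 1189 - 582t for integer t.
x ≥ 0: smallest is -2523 mod 1235 = 1182 (at t = 3), with y = -557.

1182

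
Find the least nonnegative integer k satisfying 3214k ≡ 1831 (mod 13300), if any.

gcd(13300, 3214) = 2.
2 does not divide 1831, so the congruence has no solution.

no solution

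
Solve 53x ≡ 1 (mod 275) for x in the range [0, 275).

192

gcd(275, 53):
  275 = 5*53 + 10
  53 = 5*10 + 3
  10 = 3*3 + 1
  3 = 3*1
so gcd(275, 53) = 1.
Back-substitute for Bézout coefficients:
  1 = 10 - 3*3
  ... = 53*(-83) + 275*(16)
So 53*-83 ≡ 1 (mod 275), and -83 mod 275 = 192.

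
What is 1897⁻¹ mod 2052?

gcd(2052, 1897) = 1  (2052 = 1*1897 + 155, 1897 = 12*155 + 37, 155 = 4*37 + 7, 37 = 5*7 + 2, 7 = 3*2 + 1, 2 = 2*1).
Back-substituting, 1897*(-887) + 2052*(820) = 1.
So 1897*-887 ≡ 1 (mod 2052), and -887 mod 2052 = 1165.

1165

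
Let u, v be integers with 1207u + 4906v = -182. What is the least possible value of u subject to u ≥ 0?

gcd(4906, 1207):
  4906 = 4*1207 + 78
  1207 = 15*78 + 37
  78 = 2*37 + 4
  37 = 9*4 + 1
  4 = 4*1
so gcd(4906, 1207) = 1.
1 divides -182, so solutions exist.
Back-substitute for Bézout coefficients:
  1 = 37 - 9*4
  ... = 1207*(1195) + 4906*(-294)
Scale by -182/1 = -182: (u₀, v₀) = (-217490, 53508).
General solution: u = -217490 + 4906t, v = 53508 - 1207t for integer t.
u ≥ 0: smallest is -217490 mod 4906 = 3280 (at t = 45), with v = -807.

3280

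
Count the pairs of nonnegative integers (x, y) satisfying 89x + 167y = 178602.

gcd(167, 89) = 1.
By Bézout, 89·(-15) + 167·(8) = 1.
One solution: (151, 989).
General: x = 151 + 167t, y = 989 - 89t.
x ≥ 0 ⇒ t ≥ 0; y ≥ 0 ⇒ t ≤ 11. So t ∈ [0, 11]: 12 solutions.

12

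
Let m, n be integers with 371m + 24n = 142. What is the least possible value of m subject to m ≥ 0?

gcd(371, 24) = 1.
1 divides 142, so solutions exist.
By Bézout, 371*(11) + 24*(-170) = 1.
Scale by 142/1 = 142: (m₀, n₀) = (1562, -24140).
General solution: m = 1562 + 24t, n = -24140 - 371t for integer t.
m ≥ 0: smallest is 1562 mod 24 = 2 (at t = -65), with n = -25.

2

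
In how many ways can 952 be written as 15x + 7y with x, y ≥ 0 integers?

gcd(15, 7):
  15 = 2×7 + 1
  7 = 7×1
so gcd(15, 7) = 1.
Back-substitute for Bézout coefficients:
  1 = 15 - 2×7
  ... = 15×(1) + 7×(-2)
Scale by 952: one solution is (952, -1904). Reduce x mod 7: (0, 136).
General: x = 0 + 7t, y = 136 - 15t.
x ≥ 0 ⇒ t ≥ 0; y ≥ 0 ⇒ t ≤ 9. So t ∈ [0, 9]: 10 solutions.

10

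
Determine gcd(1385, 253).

gcd(1385, 253) = 1  (1385 = 5*253 + 120, 253 = 2*120 + 13, 120 = 9*13 + 3, 13 = 4*3 + 1, 3 = 3*1).

1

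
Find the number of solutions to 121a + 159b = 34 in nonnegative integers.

0

gcd(159, 121) = 1.
By Bézout, 121×(46) + 159×(-35) = 1.
One solution: (133, -101).
General: a = 133 + 159t, b = -101 - 121t.
a ≥ 0 ⇒ t ≥ 0; b ≥ 0 ⇒ t ≤ -1. So t ∈ [0, -1]: 0 solutions.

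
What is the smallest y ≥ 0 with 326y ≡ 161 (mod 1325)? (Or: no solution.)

411

gcd(1325, 326):
  1325 = 4·326 + 21
  326 = 15·21 + 11
  21 = 1·11 + 10
  11 = 1·10 + 1
  10 = 10·1
so gcd(1325, 326) = 1.
1 divides 161, so solutions exist.
Back-substitute for Bézout coefficients:
  1 = 11 - 1·10
  ... = 326·(126) + 1325·(-31)
So 326·(126) ≡ 1 (mod 1325); multiply by 161: y ≡ 20286 (mod 1325).
Smallest nonnegative: y = 20286 mod 1325 = 411.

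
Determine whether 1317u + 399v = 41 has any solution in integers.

no

gcd(1317, 399) = 3  (1317 = 3*399 + 120, 399 = 3*120 + 39, 120 = 3*39 + 3, 39 = 13*3).
3 does not divide 41 (remainder 2), so no integer solutions.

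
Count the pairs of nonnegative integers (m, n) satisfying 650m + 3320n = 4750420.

22

gcd(3320, 650) = 10.
By Bézout, 650×(-143) + 3320×(28) = 10.
One solution: (178, 1396).
General: m = 178 + 332t, n = 1396 - 65t.
m ≥ 0 ⇒ t ≥ 0; n ≥ 0 ⇒ t ≤ 21. So t ∈ [0, 21]: 22 solutions.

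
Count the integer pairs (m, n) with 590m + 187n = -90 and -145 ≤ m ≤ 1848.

10

gcd(590, 187) = 1.
By Bézout, 590·(-58) + 187·(183) = 1.
Particular solution: (171, -540).
General solution: m = 171 + 187t, n = -540 - 590t for integer t.
-145 ≤ 171 + 187t ≤ 1848 gives t ∈ [-1, 8], which is 10 values.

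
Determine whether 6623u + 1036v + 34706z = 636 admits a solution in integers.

no

gcd(6623, 1036) = 37  (6623 = 6·1036 + 407, 1036 = 2·407 + 222, 407 = 1·222 + 185, 222 = 1·185 + 37, 185 = 5·37).
gcd(37, 34706) = 37.
37 does not divide 636 (remainder 7), so no integer solutions.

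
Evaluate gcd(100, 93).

1

gcd(100, 93):
  100 = 1·93 + 7
  93 = 13·7 + 2
  7 = 3·2 + 1
  2 = 2·1
so gcd(100, 93) = 1.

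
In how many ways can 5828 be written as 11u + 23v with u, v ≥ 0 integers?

23

gcd(23, 11) = 1.
By Bézout, 11*(-2) + 23*(1) = 1.
One solution: (5, 251).
General: u = 5 + 23t, v = 251 - 11t.
u ≥ 0 ⇒ t ≥ 0; v ≥ 0 ⇒ t ≤ 22. So t ∈ [0, 22]: 23 solutions.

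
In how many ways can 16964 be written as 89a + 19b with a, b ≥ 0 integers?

gcd(89, 19) = 1.
By Bézout, 89·(3) + 19·(-14) = 1.
One solution: (10, 846).
General: a = 10 + 19t, b = 846 - 89t.
a ≥ 0 ⇒ t ≥ 0; b ≥ 0 ⇒ t ≤ 9. So t ∈ [0, 9]: 10 solutions.

10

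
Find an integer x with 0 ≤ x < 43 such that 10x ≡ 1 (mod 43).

gcd(43, 10) = 1  (43 = 4×10 + 3, 10 = 3×3 + 1, 3 = 3×1).
Back-substituting, 10×(13) + 43×(-3) = 1.
So 10×13 ≡ 1 (mod 43), and 13 mod 43 = 13.

13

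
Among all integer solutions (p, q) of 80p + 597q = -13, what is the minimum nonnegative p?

gcd(597, 80) = 1.
1 divides -13, so solutions exist.
By Bézout, 80×(-97) + 597×(13) = 1.
Scale by -13/1 = -13: (p₀, q₀) = (1261, -169).
General solution: p = 1261 + 597t, q = -169 - 80t for integer t.
p ≥ 0: smallest is 1261 mod 597 = 67 (at t = -2), with q = -9.

67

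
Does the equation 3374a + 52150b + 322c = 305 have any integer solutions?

no

gcd(52150, 3374) = 14  (52150 = 15*3374 + 1540, 3374 = 2*1540 + 294, 1540 = 5*294 + 70, 294 = 4*70 + 14, 70 = 5*14).
gcd(14, 322) = 14.
14 does not divide 305 (remainder 11), so no integer solutions.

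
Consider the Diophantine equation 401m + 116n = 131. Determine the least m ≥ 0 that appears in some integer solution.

55

gcd(401, 116):
  401 = 3*116 + 53
  116 = 2*53 + 10
  53 = 5*10 + 3
  10 = 3*3 + 1
  3 = 3*1
so gcd(401, 116) = 1.
1 divides 131, so solutions exist.
Back-substitute for Bézout coefficients:
  1 = 10 - 3*3
  ... = 401*(-35) + 116*(121)
Scale by 131/1 = 131: (m₀, n₀) = (-4585, 15851).
General solution: m = -4585 + 116t, n = 15851 - 401t for integer t.
m ≥ 0: smallest is -4585 mod 116 = 55 (at t = 40), with n = -189.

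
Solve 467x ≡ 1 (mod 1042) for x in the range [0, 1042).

gcd(1042, 467) = 1.
By Bézout, 467*(-357) + 1042*(160) = 1.
So 467*-357 ≡ 1 (mod 1042), and -357 mod 1042 = 685.

685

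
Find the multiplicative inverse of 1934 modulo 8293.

gcd(8293, 1934) = 1.
By Bézout, 1934·(-536) + 8293·(125) = 1.
So 1934·-536 ≡ 1 (mod 8293), and -536 mod 8293 = 7757.

7757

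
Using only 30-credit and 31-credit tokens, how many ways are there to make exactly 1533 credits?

Need nonnegative integers with 30j + 31k = 1533.
gcd(30, 31) = 1, and 30·(-1) + 31·(1) = 1.
So (j₀, k₀) = (-1533, 1533); general j = -1533 + 31t, k = 1533 - 30t.
j ≥ 0 ⇒ t ≥ 50; k ≥ 0 ⇒ t ≤ 51. That's 2 values of t.

2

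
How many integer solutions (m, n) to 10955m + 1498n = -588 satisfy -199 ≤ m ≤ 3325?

16

gcd(10955, 1498) = 7.
By Bézout, 10955×(-99) + 1498×(724) = 7.
Particular solution: (184, -1346).
General solution: m = 184 + 214t, n = -1346 - 1565t for integer t.
-199 ≤ 184 + 214t ≤ 3325 gives t ∈ [-1, 14], which is 16 values.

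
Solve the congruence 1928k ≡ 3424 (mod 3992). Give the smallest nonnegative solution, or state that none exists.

gcd(3992, 1928):
  3992 = 2*1928 + 136
  1928 = 14*136 + 24
  136 = 5*24 + 16
  24 = 1*16 + 8
  16 = 2*8
so gcd(3992, 1928) = 8.
8 divides 3424, so solutions exist.
Back-substitute for Bézout coefficients:
  8 = 24 - 1*16
  ... = 1928*(176) + 3992*(-85)
So 1928*(176) ≡ 8 (mod 3992); multiply by 428: k ≡ 75328 (mod 499).
Smallest nonnegative: k = 75328 mod 499 = 478.

478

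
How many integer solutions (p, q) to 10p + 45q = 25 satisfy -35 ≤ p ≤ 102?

15

gcd(45, 10) = 5.
By Bézout, 10×(-4) + 45×(1) = 5.
Particular solution: (7, -1).
General solution: p = 7 + 9t, q = -1 - 2t for integer t.
-35 ≤ 7 + 9t ≤ 102 gives t ∈ [-4, 10], which is 15 values.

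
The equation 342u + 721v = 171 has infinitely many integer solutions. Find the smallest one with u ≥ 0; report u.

361

gcd(721, 342):
  721 = 2×342 + 37
  342 = 9×37 + 9
  37 = 4×9 + 1
  9 = 9×1
so gcd(721, 342) = 1.
1 divides 171, so solutions exist.
Back-substitute for Bézout coefficients:
  1 = 37 - 4×9
  ... = 342×(-78) + 721×(37)
Scale by 171/1 = 171: (u₀, v₀) = (-13338, 6327).
General solution: u = -13338 + 721t, v = 6327 - 342t for integer t.
u ≥ 0: smallest is -13338 mod 721 = 361 (at t = 19), with v = -171.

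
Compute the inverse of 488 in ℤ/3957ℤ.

2165

gcd(3957, 488) = 1  (3957 = 8×488 + 53, 488 = 9×53 + 11, 53 = 4×11 + 9, 11 = 1×9 + 2, 9 = 4×2 + 1, 2 = 2×1).
Back-substituting, 488×(-1792) + 3957×(221) = 1.
So 488×-1792 ≡ 1 (mod 3957), and -1792 mod 3957 = 2165.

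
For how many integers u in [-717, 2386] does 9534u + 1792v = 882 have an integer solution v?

24

gcd(9534, 1792) = 14.
By Bézout, 9534×(25) + 1792×(-133) = 14.
Particular solution: (39, -207).
General solution: u = 39 + 128t, v = -207 - 681t for integer t.
-717 ≤ 39 + 128t ≤ 2386 gives t ∈ [-5, 18], which is 24 values.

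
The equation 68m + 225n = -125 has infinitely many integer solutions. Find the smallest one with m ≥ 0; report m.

200

gcd(225, 68):
  225 = 3×68 + 21
  68 = 3×21 + 5
  21 = 4×5 + 1
  5 = 5×1
so gcd(225, 68) = 1.
1 divides -125, so solutions exist.
Back-substitute for Bézout coefficients:
  1 = 21 - 4×5
  ... = 68×(-43) + 225×(13)
Scale by -125/1 = -125: (m₀, n₀) = (5375, -1625).
General solution: m = 5375 + 225t, n = -1625 - 68t for integer t.
m ≥ 0: smallest is 5375 mod 225 = 200 (at t = -23), with n = -61.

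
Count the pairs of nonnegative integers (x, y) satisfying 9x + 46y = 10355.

25

gcd(46, 9):
  46 = 5*9 + 1
  9 = 9*1
so gcd(46, 9) = 1.
Back-substitute for Bézout coefficients:
  1 = 46 - 5*9
  ... = 9*(-5) + 46*(1)
Scale by 10355: one solution is (-51775, 10355). Reduce x mod 46: (21, 221).
General: x = 21 + 46t, y = 221 - 9t.
x ≥ 0 ⇒ t ≥ 0; y ≥ 0 ⇒ t ≤ 24. So t ∈ [0, 24]: 25 solutions.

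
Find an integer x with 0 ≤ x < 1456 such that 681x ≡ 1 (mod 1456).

gcd(1456, 681) = 1  (1456 = 2×681 + 94, 681 = 7×94 + 23, 94 = 4×23 + 2, 23 = 11×2 + 1, 2 = 2×1).
Back-substituting, 681×(697) + 1456×(-326) = 1.
So 681×697 ≡ 1 (mod 1456), and 697 mod 1456 = 697.

697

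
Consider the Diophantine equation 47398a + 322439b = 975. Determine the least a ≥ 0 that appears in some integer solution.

7245

gcd(322439, 47398):
  322439 = 6·47398 + 38051
  47398 = 1·38051 + 9347
  38051 = 4·9347 + 663
  9347 = 14·663 + 65
  663 = 10·65 + 13
  65 = 5·13
so gcd(322439, 47398) = 13.
13 divides 975, so solutions exist.
Back-substitute for Bézout coefficients:
  13 = 663 - 10·65
  ... = 47398·(-4864) + 322439·(715)
Scale by 975/13 = 75: (a₀, b₀) = (-364800, 53625).
General solution: a = -364800 + 24803t, b = 53625 - 3646t for integer t.
a ≥ 0: smallest is -364800 mod 24803 = 7245 (at t = 15), with b = -1065.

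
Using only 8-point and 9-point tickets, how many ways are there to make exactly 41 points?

Need nonnegative integers with 8j + 9k = 41.
gcd(8, 9) = 1, and 8·(-1) + 9·(1) = 1.
So (j₀, k₀) = (-41, 41); general j = -41 + 9t, k = 41 - 8t.
j ≥ 0 ⇒ t ≥ 5; k ≥ 0 ⇒ t ≤ 5. That's 1 value of t.

1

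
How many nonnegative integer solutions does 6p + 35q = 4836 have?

gcd(35, 6) = 1.
By Bézout, 6×(6) + 35×(-1) = 1.
One solution: (1, 138).
General: p = 1 + 35t, q = 138 - 6t.
p ≥ 0 ⇒ t ≥ 0; q ≥ 0 ⇒ t ≤ 23. So t ∈ [0, 23]: 24 solutions.

24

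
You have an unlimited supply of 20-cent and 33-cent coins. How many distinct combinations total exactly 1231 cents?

Need nonnegative integers with 20j + 33k = 1231.
gcd(20, 33) = 1, and 20·(5) + 33·(-3) = 1.
So (j₀, k₀) = (6155, -3693); general j = 6155 + 33t, k = -3693 - 20t.
j ≥ 0 ⇒ t ≥ -186; k ≥ 0 ⇒ t ≤ -185. That's 2 values of t.

2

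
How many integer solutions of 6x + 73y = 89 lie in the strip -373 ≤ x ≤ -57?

4

gcd(73, 6) = 1  (73 = 12×6 + 1, 6 = 6×1).
Back-substituting, 6×(-12) + 73×(1) = 1.
Scale by 89: particular solution (-1068, 89); reduce x mod 73: (27, -1).
General solution: x = 27 + 73t, y = -1 - 6t for integer t.
-373 ≤ 27 + 73t ≤ -57 gives t ∈ [-5, -2], which is 4 values.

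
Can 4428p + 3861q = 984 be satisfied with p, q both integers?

gcd(4428, 3861) = 27  (4428 = 1×3861 + 567, 3861 = 6×567 + 459, 567 = 1×459 + 108, 459 = 4×108 + 27, 108 = 4×27).
27 does not divide 984 (remainder 12), so no integer solutions.

no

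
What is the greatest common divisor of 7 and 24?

gcd(24, 7) = 1  (24 = 3·7 + 3, 7 = 2·3 + 1, 3 = 3·1).

1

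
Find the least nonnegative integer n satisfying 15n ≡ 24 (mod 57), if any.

13

gcd(57, 15):
  57 = 3·15 + 12
  15 = 1·12 + 3
  12 = 4·3
so gcd(57, 15) = 3.
3 divides 24, so solutions exist.
Back-substitute for Bézout coefficients:
  3 = 15 - 1·12
  ... = 15·(4) + 57·(-1)
So 15·(4) ≡ 3 (mod 57); multiply by 8: n ≡ 32 (mod 19).
Smallest nonnegative: n = 32 mod 19 = 13.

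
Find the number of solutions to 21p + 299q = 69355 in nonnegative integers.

gcd(299, 21):
  299 = 14×21 + 5
  21 = 4×5 + 1
  5 = 5×1
so gcd(299, 21) = 1.
Back-substitute for Bézout coefficients:
  1 = 21 - 4×5
  ... = 21×(57) + 299×(-4)
Scale by 69355: one solution is (3953235, -277420). Reduce p mod 299: (156, 221).
General: p = 156 + 299t, q = 221 - 21t.
p ≥ 0 ⇒ t ≥ 0; q ≥ 0 ⇒ t ≤ 10. So t ∈ [0, 10]: 11 solutions.

11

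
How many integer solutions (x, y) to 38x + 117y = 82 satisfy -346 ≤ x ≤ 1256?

gcd(117, 38):
  117 = 3·38 + 3
  38 = 12·3 + 2
  3 = 1·2 + 1
  2 = 2·1
so gcd(117, 38) = 1.
Back-substitute for Bézout coefficients:
  1 = 3 - 1·2
  ... = 38·(-40) + 117·(13)
Scale by 82: particular solution (-3280, 1066); reduce x mod 117: (113, -36).
General solution: x = 113 + 117t, y = -36 - 38t for integer t.
-346 ≤ 113 + 117t ≤ 1256 gives t ∈ [-3, 9], which is 13 values.

13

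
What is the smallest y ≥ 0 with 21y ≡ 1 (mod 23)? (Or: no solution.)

gcd(23, 21):
  23 = 1·21 + 2
  21 = 10·2 + 1
  2 = 2·1
so gcd(23, 21) = 1.
1 divides 1, so solutions exist.
Back-substitute for Bézout coefficients:
  1 = 21 - 10·2
  ... = 21·(11) + 23·(-10)
So 21·(11) ≡ 1 (mod 23); multiply by 1: y ≡ 11 (mod 23).
Smallest nonnegative: y = 11 mod 23 = 11.

11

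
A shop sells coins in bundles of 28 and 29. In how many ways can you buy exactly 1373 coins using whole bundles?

2

Need nonnegative integers with 28j + 29k = 1373.
gcd(28, 29) = 1, and 28·(-1) + 29·(1) = 1.
So (j₀, k₀) = (-1373, 1373); general j = -1373 + 29t, k = 1373 - 28t.
j ≥ 0 ⇒ t ≥ 48; k ≥ 0 ⇒ t ≤ 49. That's 2 values of t.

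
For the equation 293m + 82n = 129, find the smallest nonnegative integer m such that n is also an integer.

1

gcd(293, 82):
  293 = 3·82 + 47
  82 = 1·47 + 35
  47 = 1·35 + 12
  35 = 2·12 + 11
  12 = 1·11 + 1
  11 = 11·1
so gcd(293, 82) = 1.
1 divides 129, so solutions exist.
Back-substitute for Bézout coefficients:
  1 = 12 - 1·11
  ... = 293·(7) + 82·(-25)
Scale by 129/1 = 129: (m₀, n₀) = (903, -3225).
General solution: m = 903 + 82t, n = -3225 - 293t for integer t.
m ≥ 0: smallest is 903 mod 82 = 1 (at t = -11), with n = -2.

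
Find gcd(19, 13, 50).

gcd(19, 13):
  19 = 1×13 + 6
  13 = 2×6 + 1
  6 = 6×1
so gcd(19, 13) = 1.
gcd(1, 50) = 1.

1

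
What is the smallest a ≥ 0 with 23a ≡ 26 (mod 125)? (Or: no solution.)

12

gcd(125, 23) = 1  (125 = 5×23 + 10, 23 = 2×10 + 3, 10 = 3×3 + 1, 3 = 3×1).
1 divides 26, so solutions exist.
Back-substituting, 23×(-38) + 125×(7) = 1.
So 23×(-38) ≡ 1 (mod 125); multiply by 26: a ≡ -988 (mod 125).
Smallest nonnegative: a = -988 mod 125 = 12.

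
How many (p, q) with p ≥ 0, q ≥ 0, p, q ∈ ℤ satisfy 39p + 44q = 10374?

7

gcd(44, 39) = 1  (44 = 1·39 + 5, 39 = 7·5 + 4, 5 = 1·4 + 1, 4 = 4·1).
Back-substituting, 39·(-9) + 44·(8) = 1.
Scale by 10374: one solution is (-93366, 82992). Reduce p mod 44: (2, 234).
General: p = 2 + 44t, q = 234 - 39t.
p ≥ 0 ⇒ t ≥ 0; q ≥ 0 ⇒ t ≤ 6. So t ∈ [0, 6]: 7 solutions.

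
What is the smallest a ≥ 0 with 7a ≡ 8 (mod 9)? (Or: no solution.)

gcd(9, 7):
  9 = 1·7 + 2
  7 = 3·2 + 1
  2 = 2·1
so gcd(9, 7) = 1.
1 divides 8, so solutions exist.
Back-substitute for Bézout coefficients:
  1 = 7 - 3·2
  ... = 7·(4) + 9·(-3)
So 7·(4) ≡ 1 (mod 9); multiply by 8: a ≡ 32 (mod 9).
Smallest nonnegative: a = 32 mod 9 = 5.

5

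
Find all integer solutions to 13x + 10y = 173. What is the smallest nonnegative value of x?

1

gcd(13, 10):
  13 = 1×10 + 3
  10 = 3×3 + 1
  3 = 3×1
so gcd(13, 10) = 1.
1 divides 173, so solutions exist.
Back-substitute for Bézout coefficients:
  1 = 10 - 3×3
  ... = 13×(-3) + 10×(4)
Scale by 173/1 = 173: (x₀, y₀) = (-519, 692).
General solution: x = -519 + 10t, y = 692 - 13t for integer t.
x ≥ 0: smallest is -519 mod 10 = 1 (at t = 52), with y = 16.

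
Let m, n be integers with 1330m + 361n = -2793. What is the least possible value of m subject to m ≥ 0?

gcd(1330, 361) = 19  (1330 = 3*361 + 247, 361 = 1*247 + 114, 247 = 2*114 + 19, 114 = 6*19).
19 divides -2793, so solutions exist.
Back-substituting, 1330*(3) + 361*(-11) = 19.
Scale by -2793/19 = -147: (m₀, n₀) = (-441, 1617).
General solution: m = -441 + 19t, n = 1617 - 70t for integer t.
m ≥ 0: smallest is -441 mod 19 = 15 (at t = 24), with n = -63.

15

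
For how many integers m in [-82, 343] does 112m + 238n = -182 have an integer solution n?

gcd(238, 112) = 14.
By Bézout, 112×(-2) + 238×(1) = 14.
Particular solution: (9, -5).
General solution: m = 9 + 17t, n = -5 - 8t for integer t.
-82 ≤ 9 + 17t ≤ 343 gives t ∈ [-5, 19], which is 25 values.

25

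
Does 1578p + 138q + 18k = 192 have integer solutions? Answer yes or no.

gcd(1578, 138) = 6  (1578 = 11*138 + 60, 138 = 2*60 + 18, 60 = 3*18 + 6, 18 = 3*6).
gcd(6, 18) = 6.
6 divides 192, so integer solutions exist.

yes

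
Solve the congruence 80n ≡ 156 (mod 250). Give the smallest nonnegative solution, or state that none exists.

gcd(250, 80):
  250 = 3×80 + 10
  80 = 8×10
so gcd(250, 80) = 10.
10 does not divide 156, so the congruence has no solution.

no solution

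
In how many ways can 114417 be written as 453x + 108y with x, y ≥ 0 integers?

7

gcd(453, 108) = 3  (453 = 4*108 + 21, 108 = 5*21 + 3, 21 = 7*3).
Back-substituting, 453*(-5) + 108*(21) = 3.
Scale by 38139: one solution is (-190695, 800919). Reduce x mod 36: (33, 921).
General: x = 33 + 36t, y = 921 - 151t.
x ≥ 0 ⇒ t ≥ 0; y ≥ 0 ⇒ t ≤ 6. So t ∈ [0, 6]: 7 solutions.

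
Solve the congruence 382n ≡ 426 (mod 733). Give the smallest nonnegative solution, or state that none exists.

193

gcd(733, 382) = 1  (733 = 1·382 + 351, 382 = 1·351 + 31, 351 = 11·31 + 10, 31 = 3·10 + 1, 10 = 10·1).
1 divides 426, so solutions exist.
Back-substituting, 382·(71) + 733·(-37) = 1.
So 382·(71) ≡ 1 (mod 733); multiply by 426: n ≡ 30246 (mod 733).
Smallest nonnegative: n = 30246 mod 733 = 193.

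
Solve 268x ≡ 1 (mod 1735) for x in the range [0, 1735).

1612

gcd(1735, 268):
  1735 = 6*268 + 127
  268 = 2*127 + 14
  127 = 9*14 + 1
  14 = 14*1
so gcd(1735, 268) = 1.
Back-substitute for Bézout coefficients:
  1 = 127 - 9*14
  ... = 268*(-123) + 1735*(19)
So 268*-123 ≡ 1 (mod 1735), and -123 mod 1735 = 1612.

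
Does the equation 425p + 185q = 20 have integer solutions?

yes

gcd(425, 185) = 5  (425 = 2·185 + 55, 185 = 3·55 + 20, 55 = 2·20 + 15, 20 = 1·15 + 5, 15 = 3·5).
5 divides 20, so integer solutions exist.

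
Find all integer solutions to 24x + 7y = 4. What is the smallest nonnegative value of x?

gcd(24, 7) = 1  (24 = 3×7 + 3, 7 = 2×3 + 1, 3 = 3×1).
1 divides 4, so solutions exist.
Back-substituting, 24×(-2) + 7×(7) = 1.
Scale by 4/1 = 4: (x₀, y₀) = (-8, 28).
General solution: x = -8 + 7t, y = 28 - 24t for integer t.
x ≥ 0: smallest is -8 mod 7 = 6 (at t = 2), with y = -20.

6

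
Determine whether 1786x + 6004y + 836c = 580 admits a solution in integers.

no

gcd(6004, 1786) = 38  (6004 = 3×1786 + 646, 1786 = 2×646 + 494, 646 = 1×494 + 152, 494 = 3×152 + 38, 152 = 4×38).
gcd(38, 836) = 38.
38 does not divide 580 (remainder 10), so no integer solutions.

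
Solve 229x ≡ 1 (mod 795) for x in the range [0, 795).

184

gcd(795, 229) = 1.
By Bézout, 229×(184) + 795×(-53) = 1.
So 229×184 ≡ 1 (mod 795), and 184 mod 795 = 184.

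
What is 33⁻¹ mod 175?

122

gcd(175, 33):
  175 = 5*33 + 10
  33 = 3*10 + 3
  10 = 3*3 + 1
  3 = 3*1
so gcd(175, 33) = 1.
Back-substitute for Bézout coefficients:
  1 = 10 - 3*3
  ... = 33*(-53) + 175*(10)
So 33*-53 ≡ 1 (mod 175), and -53 mod 175 = 122.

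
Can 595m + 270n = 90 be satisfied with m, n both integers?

yes

gcd(595, 270) = 5  (595 = 2×270 + 55, 270 = 4×55 + 50, 55 = 1×50 + 5, 50 = 10×5).
5 divides 90, so integer solutions exist.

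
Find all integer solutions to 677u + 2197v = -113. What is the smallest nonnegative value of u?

gcd(2197, 677):
  2197 = 3×677 + 166
  677 = 4×166 + 13
  166 = 12×13 + 10
  13 = 1×10 + 3
  10 = 3×3 + 1
  3 = 3×1
so gcd(2197, 677) = 1.
1 divides -113, so solutions exist.
Back-substitute for Bézout coefficients:
  1 = 10 - 3×3
  ... = 677×(-675) + 2197×(208)
Scale by -113/1 = -113: (u₀, v₀) = (76275, -23504).
General solution: u = 76275 + 2197t, v = -23504 - 677t for integer t.
u ≥ 0: smallest is 76275 mod 2197 = 1577 (at t = -34), with v = -486.

1577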